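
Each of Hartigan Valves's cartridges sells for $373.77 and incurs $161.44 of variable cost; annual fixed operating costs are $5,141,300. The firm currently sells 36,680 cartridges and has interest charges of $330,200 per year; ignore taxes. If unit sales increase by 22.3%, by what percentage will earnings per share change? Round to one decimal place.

Contribution at this volume is 36,680 × $212.33 = $7,788,264.40.
Operating income = contribution − fixed costs = $7,788,264.40 − $5,141,300 = $2,646,964.40.
Interest = $330,200.00, so EBIT − I = $2,316,764.40.
DCL = total CM / (EBIT − I) = $7,788,264.40 / $2,316,764.40 = 3.3617.
EPS therefore changes by 3.3617 × (+22.3%) = +75.0%.

+75.0%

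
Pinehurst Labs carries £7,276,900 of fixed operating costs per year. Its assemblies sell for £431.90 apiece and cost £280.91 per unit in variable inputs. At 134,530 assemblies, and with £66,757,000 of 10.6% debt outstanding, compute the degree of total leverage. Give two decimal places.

Contribution at this volume is 134,530 × £150.99 = £20,312,684.70.
EBIT = £20,312,684.70 − £7,276,900 = £13,035,784.70. Interest = £7,076,242.00, so EBIT − I = £5,959,542.70.
Degree of total leverage = total CM / (EBIT − interest) = £20,312,684.70 / £5,959,542.70 = 3.4084.

3.41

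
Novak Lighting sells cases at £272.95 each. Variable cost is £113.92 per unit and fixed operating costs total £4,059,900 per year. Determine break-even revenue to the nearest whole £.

£6,968,180

CM per unit = £272.95 − £113.92 = £159.03; CM ratio = £159.03 / £272.95 = 0.5826.
Break-even sales = FC ÷ CM ratio = £4,059,900 × £272.95 / £159.03 = £6,968,180.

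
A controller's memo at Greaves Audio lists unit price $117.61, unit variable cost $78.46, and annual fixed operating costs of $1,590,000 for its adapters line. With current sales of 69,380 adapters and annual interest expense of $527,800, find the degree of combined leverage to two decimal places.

Total contribution margin = 69,380 × $39.15 = $2,716,227.00.
Operating income = contribution − fixed costs = $2,716,227.00 − $1,590,000 = $1,126,227.00. Interest = $527,800.00.
DOL = $2,716,227.00 ÷ $1,126,227.00 = 2.4118; DFL = $1,126,227.00 ÷ $598,427.00 = 1.8820.
DCL = DOL × DFL = 2.4118 × 1.8820 = 4.5390.

4.54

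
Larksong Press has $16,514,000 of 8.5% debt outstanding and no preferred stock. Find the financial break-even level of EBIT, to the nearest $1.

Annual interest = 8.5% × $16,514,000 = $1,403,690.00.
With no preferred dividends, EPS = 0 when EBIT exactly covers interest, so the financial break-even EBIT is $1,403,690.00.

$1,403,690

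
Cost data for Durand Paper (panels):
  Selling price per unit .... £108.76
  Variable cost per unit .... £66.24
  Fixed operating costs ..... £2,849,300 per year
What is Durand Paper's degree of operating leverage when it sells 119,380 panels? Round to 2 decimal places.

2.28

At 119,380 units, contribution = 119,380 × £42.52 = £5,076,037.60.
Subtracting fixed costs: EBIT = £5,076,037.60 − £2,849,300 = £2,226,737.60.
DOL = contribution ÷ EBIT = £5,076,037.60 ÷ £2,226,737.60 = 2.2796.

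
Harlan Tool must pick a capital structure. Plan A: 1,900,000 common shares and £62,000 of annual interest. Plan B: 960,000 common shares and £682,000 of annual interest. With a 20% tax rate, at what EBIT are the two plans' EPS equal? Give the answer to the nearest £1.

At indifference, (EBIT − 62,000)(1 − t)/1,900,000 = (EBIT − 682,000)(1 − t)/960,000.
The (1 − t) factor cancels: (EBIT − 62,000) × 960,000 = (EBIT − 682,000) × 1,900,000.
EBIT × (1,900,000 − 960,000) = 682,000 × 1,900,000 − 62,000 × 960,000 = 1,236,280,000,000, so EBIT = 1,236,280,000,000 ÷ 940,000 = 1,315,191.49.

£1,315,191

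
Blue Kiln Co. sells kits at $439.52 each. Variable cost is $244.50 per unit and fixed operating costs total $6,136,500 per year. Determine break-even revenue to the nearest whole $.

$13,829,938

Contribution margin per unit = $439.52 − $244.50 = $195.02, a CM ratio of $195.02 ÷ $439.52 = 0.4437.
Break-even sales = FC ÷ CM ratio = $6,136,500 × $439.52 / $195.02 = $13,829,938.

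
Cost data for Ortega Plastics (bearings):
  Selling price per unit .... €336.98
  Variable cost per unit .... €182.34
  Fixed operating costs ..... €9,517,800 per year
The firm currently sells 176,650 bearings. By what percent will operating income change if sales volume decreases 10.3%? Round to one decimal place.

-15.8%

Total contribution margin = 176,650 × €154.64 = €27,317,156.00.
Operating income = contribution − fixed costs = €27,317,156.00 − €9,517,800 = €17,799,356.00.
So DOL = total CM / EBIT = €27,317,156.00 / €17,799,356.00 = 1.5347.
%ΔEBIT = DOL × %ΔSales = 1.5347 × -10.3% = -15.8%.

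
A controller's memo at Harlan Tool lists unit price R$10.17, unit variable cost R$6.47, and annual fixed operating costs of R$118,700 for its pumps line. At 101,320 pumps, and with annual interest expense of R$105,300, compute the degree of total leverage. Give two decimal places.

2.48

At 101,320 units, contribution = 101,320 × R$3.70 = R$374,884.00.
Operating income = contribution − fixed costs = R$374,884.00 − R$118,700 = R$256,184.00. Interest = R$105,300.00.
DOL = R$374,884.00 ÷ R$256,184.00 = 1.4633; DFL = R$256,184.00 ÷ R$150,884.00 = 1.6979.
Combined leverage = 1.4633 × 1.6979 = 2.4845.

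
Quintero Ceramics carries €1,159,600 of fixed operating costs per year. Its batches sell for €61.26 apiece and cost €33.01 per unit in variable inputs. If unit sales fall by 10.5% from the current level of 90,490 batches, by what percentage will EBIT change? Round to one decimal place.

-19.2%

Total contribution margin = 90,490 × €28.25 = €2,556,342.50.
EBIT = €2,556,342.50 − €1,159,600 = €1,396,742.50.
DOL = contribution ÷ EBIT = €2,556,342.50 ÷ €1,396,742.50 = 1.8302.
%ΔEBIT = DOL × %ΔSales = 1.8302 × -10.5% = -19.2%.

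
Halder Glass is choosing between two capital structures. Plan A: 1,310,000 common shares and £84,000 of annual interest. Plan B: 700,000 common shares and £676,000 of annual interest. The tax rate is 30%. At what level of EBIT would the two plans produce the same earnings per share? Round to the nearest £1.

At indifference, (EBIT − 84,000)(1 − t)/1,310,000 = (EBIT − 676,000)(1 − t)/700,000.
The (1 − t) factor cancels: (EBIT − 84,000) × 700,000 = (EBIT − 676,000) × 1,310,000.
Solving, EBIT = (676,000·1,310,000 − 84,000·700,000) / (1,310,000 − 700,000) = 826,760,000,000 / 610,000 = 1,355,344.26.

£1,355,344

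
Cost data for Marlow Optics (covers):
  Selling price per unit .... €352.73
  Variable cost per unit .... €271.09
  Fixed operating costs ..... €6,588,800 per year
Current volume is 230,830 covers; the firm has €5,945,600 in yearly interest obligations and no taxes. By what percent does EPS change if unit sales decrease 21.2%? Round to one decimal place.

-63.3%

At 230,830 units, contribution = 230,830 × €81.64 = €18,844,961.20.
Operating income = contribution − fixed costs = €18,844,961.20 − €6,588,800 = €12,256,161.20.
Interest = €5,945,600.00, so EBIT − I = €6,310,561.20.
Degree of combined leverage = contribution ÷ (EBIT − I) = €18,844,961.20 ÷ €6,310,561.20 = 2.9863.
%ΔEPS = DCL × %ΔSales = 2.9863 × -21.2% = -63.3%.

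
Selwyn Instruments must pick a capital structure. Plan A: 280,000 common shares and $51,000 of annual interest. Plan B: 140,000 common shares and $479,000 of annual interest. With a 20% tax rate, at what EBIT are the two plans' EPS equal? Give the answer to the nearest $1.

Set EPS_A = EPS_B: (EBIT − $51,000)(1 − 0.20) ÷ 280,000 = (EBIT − $479,000)(1 − 0.20) ÷ 140,000.
Cancelling (1 − t) and cross-multiplying: 140,000·(EBIT − 51,000) = 280,000·(EBIT − 479,000).
Solving, EBIT = (479,000·280,000 − 51,000·140,000) / (280,000 − 140,000) = 126,980,000,000 / 140,000 = 907,000.00.

$907,000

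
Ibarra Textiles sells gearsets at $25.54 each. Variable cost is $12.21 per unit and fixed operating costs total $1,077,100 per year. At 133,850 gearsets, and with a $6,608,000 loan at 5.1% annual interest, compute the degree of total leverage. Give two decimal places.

4.82

Total contribution margin = 133,850 × $13.33 = $1,784,220.50.
Operating income = contribution − fixed costs = $1,784,220.50 − $1,077,100 = $707,120.50. Interest = $337,008.00.
DOL = $1,784,220.50 ÷ $707,120.50 = 2.5232; DFL = $707,120.50 ÷ $370,112.50 = 1.9106.
Combined leverage = 2.5232 × 1.9106 = 4.8208.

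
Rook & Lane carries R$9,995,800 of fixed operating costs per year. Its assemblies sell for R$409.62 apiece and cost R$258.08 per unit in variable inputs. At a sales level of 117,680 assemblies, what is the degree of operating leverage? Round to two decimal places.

Contribution at this volume is 117,680 × R$151.54 = R$17,833,227.20.
EBIT = R$17,833,227.20 − R$9,995,800 = R$7,837,427.20.
So DOL = total CM / EBIT = R$17,833,227.20 / R$7,837,427.20 = 2.2754.

2.28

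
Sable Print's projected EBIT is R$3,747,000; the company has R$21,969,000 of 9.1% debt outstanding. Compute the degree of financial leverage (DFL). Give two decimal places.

Annual interest charges come to R$1,999,179.00.
DFL = EBIT ÷ (EBIT − I) = R$3,747,000 ÷ (R$3,747,000 − R$1,999,179.00) = R$3,747,000 ÷ R$1,747,821.00 = 2.1438.

2.14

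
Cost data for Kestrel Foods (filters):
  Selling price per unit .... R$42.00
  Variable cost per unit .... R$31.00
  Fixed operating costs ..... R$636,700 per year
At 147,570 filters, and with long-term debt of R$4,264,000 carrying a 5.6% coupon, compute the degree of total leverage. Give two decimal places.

2.17

Contribution at this volume is 147,570 × R$11.00 = R$1,623,270.00.
Operating income = contribution − fixed costs = R$1,623,270.00 − R$636,700 = R$986,570.00. Interest = R$238,784.00, so EBIT − I = R$747,786.00.
DCL = contribution ÷ (EBIT − I) = R$1,623,270.00 ÷ R$747,786.00 = 2.1708.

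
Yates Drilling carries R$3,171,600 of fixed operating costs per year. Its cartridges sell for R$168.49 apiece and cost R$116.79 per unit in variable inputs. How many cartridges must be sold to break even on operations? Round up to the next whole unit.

Unit CM = price − variable cost = R$168.49 − R$116.79 = R$51.70.
Break-even Q = R$3,171,600 / R$51.70 = 61,346.23 → 61,347 cartridges.

61,347 cartridges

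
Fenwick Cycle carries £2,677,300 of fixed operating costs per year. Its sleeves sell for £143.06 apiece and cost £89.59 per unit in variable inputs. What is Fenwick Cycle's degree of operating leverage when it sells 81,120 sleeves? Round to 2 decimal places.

2.61

At 81,120 units, contribution = 81,120 × £53.47 = £4,337,486.40.
Operating income = contribution − fixed costs = £4,337,486.40 − £2,677,300 = £1,660,186.40.
DOL = contribution ÷ EBIT = £4,337,486.40 ÷ £1,660,186.40 = 2.6127.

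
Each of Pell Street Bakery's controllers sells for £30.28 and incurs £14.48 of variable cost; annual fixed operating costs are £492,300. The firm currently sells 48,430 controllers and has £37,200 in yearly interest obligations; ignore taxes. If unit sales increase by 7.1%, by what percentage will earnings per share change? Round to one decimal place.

+23.1%

Contribution at this volume is 48,430 × £15.80 = £765,194.00.
Subtracting fixed costs: EBIT = £765,194.00 − £492,300 = £272,894.00.
After interest of £37,200.00, pre-tax earnings = £235,694.00.
Degree of combined leverage = contribution ÷ (EBIT − I) = £765,194.00 ÷ £235,694.00 = 3.2466.
EPS therefore changes by 3.2466 × (+7.1%) = +23.1%.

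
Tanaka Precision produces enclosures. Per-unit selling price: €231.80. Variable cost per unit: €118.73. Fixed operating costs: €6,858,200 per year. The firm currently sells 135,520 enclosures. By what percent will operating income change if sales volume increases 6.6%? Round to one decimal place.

+11.9%

Total contribution margin = 135,520 × €113.07 = €15,323,246.40.
Operating income = contribution − fixed costs = €15,323,246.40 − €6,858,200 = €8,465,046.40.
So DOL = total CM / EBIT = €15,323,246.40 / €8,465,046.40 = 1.8102.
%ΔEBIT = DOL × %ΔSales = 1.8102 × +6.6% = +11.9%.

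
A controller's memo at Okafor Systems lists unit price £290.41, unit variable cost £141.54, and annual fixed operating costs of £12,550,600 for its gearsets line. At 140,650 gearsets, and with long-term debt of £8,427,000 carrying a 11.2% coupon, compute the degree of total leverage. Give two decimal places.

2.81

Total contribution margin = 140,650 × £148.87 = £20,938,565.50.
Operating income = contribution − fixed costs = £20,938,565.50 − £12,550,600 = £8,387,965.50. Interest = £943,824.00, so EBIT − I = £7,444,141.50.
Degree of total leverage = total CM / (EBIT − interest) = £20,938,565.50 / £7,444,141.50 = 2.8128.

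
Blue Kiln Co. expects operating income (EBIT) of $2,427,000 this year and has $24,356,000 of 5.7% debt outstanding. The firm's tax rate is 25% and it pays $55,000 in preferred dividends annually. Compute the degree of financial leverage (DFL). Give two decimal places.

2.51

Interest = $1,388,292.00.
Preferred dividends grossed up pre-tax: $55,000 / (1 − 0.25) = $73,333.33.
DFL = EBIT ÷ [EBIT − I − D_p/(1−t)] = $2,427,000 ÷ [$2,427,000 − $1,388,292.00 − $73,333.33] = $2,427,000 ÷ $965,374.67 = 2.5140.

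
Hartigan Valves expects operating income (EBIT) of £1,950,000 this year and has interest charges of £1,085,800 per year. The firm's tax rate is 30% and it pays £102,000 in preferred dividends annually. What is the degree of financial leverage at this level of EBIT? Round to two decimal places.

2.71

Interest = £1,085,800.00.
Preferred dividends grossed up pre-tax: £102,000 / (1 − 0.30) = £145,714.29.
DFL = EBIT ÷ [EBIT − I − D_p/(1−t)] = £1,950,000 ÷ [£1,950,000 − £1,085,800.00 − £145,714.29] = £1,950,000 ÷ £718,485.71 = 2.7140.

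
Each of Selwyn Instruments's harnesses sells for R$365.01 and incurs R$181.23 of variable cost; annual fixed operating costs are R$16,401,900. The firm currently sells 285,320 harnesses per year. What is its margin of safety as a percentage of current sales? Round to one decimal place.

68.7%

Contribution margin per unit = R$365.01 − R$181.23 = R$183.78. Break-even units = R$16,401,900 ÷ R$183.78 = 89,247.47; break-even revenue = 89,247.47 × R$365.01 = R$32,576,218.95.
Actual sales revenue = 285,320 × R$365.01 = R$104,144,653.20.
Margin of safety = (R$104,144,653.20 − R$32,576,218.95) ÷ R$104,144,653.20 = 68.7%.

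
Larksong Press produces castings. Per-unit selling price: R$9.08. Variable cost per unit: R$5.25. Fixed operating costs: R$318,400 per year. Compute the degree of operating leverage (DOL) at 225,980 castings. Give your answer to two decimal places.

At 225,980 units, contribution = 225,980 × R$3.83 = R$865,503.40.
EBIT = R$865,503.40 − R$318,400 = R$547,103.40.
So DOL = total CM / EBIT = R$865,503.40 / R$547,103.40 = 1.5820.

1.58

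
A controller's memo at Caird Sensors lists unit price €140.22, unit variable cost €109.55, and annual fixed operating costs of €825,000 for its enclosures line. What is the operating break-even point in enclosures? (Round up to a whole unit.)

Unit CM = price − variable cost = €140.22 − €109.55 = €30.67.
Units to break even: €825,000 ÷ €30.67 = 26,899.25, rounded up to 26,900.

26,900 enclosures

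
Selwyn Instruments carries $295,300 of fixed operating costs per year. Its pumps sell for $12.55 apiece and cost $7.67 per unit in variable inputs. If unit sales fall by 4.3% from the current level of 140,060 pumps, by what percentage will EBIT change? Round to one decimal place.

Total contribution margin = 140,060 × $4.88 = $683,492.80.
Operating income = contribution − fixed costs = $683,492.80 − $295,300 = $388,192.80.
DOL = contribution ÷ EBIT = $683,492.80 ÷ $388,192.80 = 1.7607.
So EBIT moves 1.7607 × (-4.3%) = -7.6%.

-7.6%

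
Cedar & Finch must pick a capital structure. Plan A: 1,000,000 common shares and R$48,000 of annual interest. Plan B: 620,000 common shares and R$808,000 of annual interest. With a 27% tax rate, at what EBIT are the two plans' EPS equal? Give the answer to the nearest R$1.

R$2,048,000

Set EPS_A = EPS_B: (EBIT − R$48,000)(1 − 0.27) ÷ 1,000,000 = (EBIT − R$808,000)(1 − 0.27) ÷ 620,000.
Cancelling (1 − t) and cross-multiplying: 620,000·(EBIT − 48,000) = 1,000,000·(EBIT − 808,000).
EBIT × (1,000,000 − 620,000) = 808,000 × 1,000,000 − 48,000 × 620,000 = 778,240,000,000, so EBIT = 778,240,000,000 ÷ 380,000 = 2,048,000.00.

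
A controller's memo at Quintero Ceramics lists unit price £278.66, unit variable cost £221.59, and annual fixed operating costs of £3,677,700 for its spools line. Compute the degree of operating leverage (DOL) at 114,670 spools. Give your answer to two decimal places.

2.28

Contribution at this volume is 114,670 × £57.07 = £6,544,216.90.
EBIT = £6,544,216.90 − £3,677,700 = £2,866,516.90.
So DOL = total CM / EBIT = £6,544,216.90 / £2,866,516.90 = 2.2830.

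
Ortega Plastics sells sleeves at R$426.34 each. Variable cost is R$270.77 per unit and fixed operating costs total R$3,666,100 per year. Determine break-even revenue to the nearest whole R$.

R$10,046,957

Contribution margin per unit = R$426.34 − R$270.77 = R$155.57, a CM ratio of R$155.57 ÷ R$426.34 = 0.3649.
Break-even sales = FC ÷ CM ratio = R$3,666,100 × R$426.34 / R$155.57 = R$10,046,957.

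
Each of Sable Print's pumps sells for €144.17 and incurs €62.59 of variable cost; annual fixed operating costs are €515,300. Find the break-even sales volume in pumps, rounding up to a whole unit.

Each unit contributes €144.17 − €62.59 = €81.58.
Break-even volume = fixed costs ÷ CM per unit = €515,300 ÷ €81.58 = 6,316.50, so 6,317 pumps.

6,317 pumps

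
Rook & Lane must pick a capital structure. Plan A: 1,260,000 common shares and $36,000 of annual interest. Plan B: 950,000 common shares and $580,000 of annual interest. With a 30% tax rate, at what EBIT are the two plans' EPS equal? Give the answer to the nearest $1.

At indifference, (EBIT − 36,000)(1 − t)/1,260,000 = (EBIT − 580,000)(1 − t)/950,000.
Cancelling (1 − t) and cross-multiplying: 950,000·(EBIT − 36,000) = 1,260,000·(EBIT − 580,000).
EBIT × (1,260,000 − 950,000) = 580,000 × 1,260,000 − 36,000 × 950,000 = 696,600,000,000, so EBIT = 696,600,000,000 ÷ 310,000 = 2,247,096.77.

$2,247,097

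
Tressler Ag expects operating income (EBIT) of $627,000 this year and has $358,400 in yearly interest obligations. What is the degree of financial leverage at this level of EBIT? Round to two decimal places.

2.33

Annual interest charges come to $358,400.00.
DFL = EBIT ÷ (EBIT − I) = $627,000 ÷ ($627,000 − $358,400.00) = $627,000 ÷ $268,600.00 = 2.3343.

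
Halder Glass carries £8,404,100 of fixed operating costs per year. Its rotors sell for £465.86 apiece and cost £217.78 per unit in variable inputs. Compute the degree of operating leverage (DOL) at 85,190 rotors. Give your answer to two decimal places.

At 85,190 units, contribution = 85,190 × £248.08 = £21,133,935.20.
EBIT = £21,133,935.20 − £8,404,100 = £12,729,835.20.
DOL = contribution ÷ EBIT = £21,133,935.20 ÷ £12,729,835.20 = 1.6602.

1.66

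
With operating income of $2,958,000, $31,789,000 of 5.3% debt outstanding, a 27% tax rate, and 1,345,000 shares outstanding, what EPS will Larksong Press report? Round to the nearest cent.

Pre-tax income = $2,958,000 − $1,684,817.00 = $1,273,183.00.
After tax at 27%: net income = $1,273,183.00 × 0.73 = $929,423.59.
Per share: $929,423.59 / 1,345,000 shares = $0.69.

$0.69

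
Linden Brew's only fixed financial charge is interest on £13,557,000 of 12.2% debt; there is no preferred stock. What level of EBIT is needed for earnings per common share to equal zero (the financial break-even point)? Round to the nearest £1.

£1,653,954

Annual interest = 12.2% × £13,557,000 = £1,653,954.00.
Without preferred stock the financial break-even is simply EBIT = interest = £1,653,954.00.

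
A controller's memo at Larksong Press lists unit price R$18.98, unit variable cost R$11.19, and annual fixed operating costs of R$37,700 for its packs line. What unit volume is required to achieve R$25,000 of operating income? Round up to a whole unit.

Each unit contributes R$18.98 − R$11.19 = R$7.79.
Required volume = (fixed costs + target profit) ÷ CM = (R$37,700 + R$25,000) ÷ R$7.79 = 8,048.78, so 8,049 packs.

8,049 packs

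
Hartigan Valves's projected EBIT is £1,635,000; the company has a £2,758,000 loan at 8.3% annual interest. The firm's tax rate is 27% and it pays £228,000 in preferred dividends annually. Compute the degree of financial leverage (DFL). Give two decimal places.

1.49

Interest = £228,914.00.
Pre-tax preferred-dividend burden = £228,000 ÷ (1 − 0.27) = £312,328.77.
DFL = EBIT ÷ [EBIT − I − D_p/(1−t)] = £1,635,000 ÷ [£1,635,000 − £228,914.00 − £312,328.77] = £1,635,000 ÷ £1,093,757.23 = 1.4948.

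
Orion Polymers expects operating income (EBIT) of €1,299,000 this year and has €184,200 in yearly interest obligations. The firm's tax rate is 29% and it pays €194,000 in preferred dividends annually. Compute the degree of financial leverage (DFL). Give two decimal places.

1.54

Interest = €184,200.00.
Preferred dividends grossed up pre-tax: €194,000 / (1 − 0.29) = €273,239.44.
DFL = EBIT ÷ [EBIT − I − D_p/(1−t)] = €1,299,000 ÷ [€1,299,000 − €184,200.00 − €273,239.44] = €1,299,000 ÷ €841,560.56 = 1.5436.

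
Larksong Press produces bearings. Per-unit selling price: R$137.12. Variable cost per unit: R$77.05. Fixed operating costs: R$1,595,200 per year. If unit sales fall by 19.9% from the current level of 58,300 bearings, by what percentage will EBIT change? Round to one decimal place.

-36.5%

At 58,300 units, contribution = 58,300 × R$60.07 = R$3,502,081.00.
Operating income = contribution − fixed costs = R$3,502,081.00 − R$1,595,200 = R$1,906,881.00.
DOL = contribution ÷ EBIT = R$3,502,081.00 ÷ R$1,906,881.00 = 1.8365.
So EBIT moves 1.8365 × (-19.9%) = -36.5%.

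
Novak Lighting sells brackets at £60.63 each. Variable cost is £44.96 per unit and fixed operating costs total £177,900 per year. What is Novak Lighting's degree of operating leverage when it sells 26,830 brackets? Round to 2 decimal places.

1.73

Contribution at this volume is 26,830 × £15.67 = £420,426.10.
Operating income = contribution − fixed costs = £420,426.10 − £177,900 = £242,526.10.
So DOL = total CM / EBIT = £420,426.10 / £242,526.10 = 1.7335.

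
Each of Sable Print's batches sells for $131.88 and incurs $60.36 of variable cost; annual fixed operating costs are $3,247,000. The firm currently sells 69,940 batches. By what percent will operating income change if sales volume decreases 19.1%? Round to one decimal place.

-54.4%

At 69,940 units, contribution = 69,940 × $71.52 = $5,002,108.80.
Operating income = contribution − fixed costs = $5,002,108.80 − $3,247,000 = $1,755,108.80.
DOL = contribution ÷ EBIT = $5,002,108.80 ÷ $1,755,108.80 = 2.8500.
So EBIT moves 2.8500 × (-19.1%) = -54.4%.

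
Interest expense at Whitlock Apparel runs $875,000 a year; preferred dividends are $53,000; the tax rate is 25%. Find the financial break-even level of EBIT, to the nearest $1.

$945,667

Preferred dividends are paid after tax, so their pre-tax equivalent is $53,000 ÷ (1 − 0.25) = $70,666.67.
Financial break-even EBIT = interest + D_p ÷ (1 − t) = $875,000 + $70,666.67 = $945,666.67.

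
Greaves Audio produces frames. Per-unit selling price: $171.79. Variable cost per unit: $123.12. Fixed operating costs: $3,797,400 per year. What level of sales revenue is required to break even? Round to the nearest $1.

$13,403,644

Contribution margin per unit = $171.79 − $123.12 = $48.67, a CM ratio of $48.67 ÷ $171.79 = 0.2833.
Break-even revenue = fixed costs × price ÷ CM = $3,797,400 × $171.79 ÷ $48.67 = $13,403,644.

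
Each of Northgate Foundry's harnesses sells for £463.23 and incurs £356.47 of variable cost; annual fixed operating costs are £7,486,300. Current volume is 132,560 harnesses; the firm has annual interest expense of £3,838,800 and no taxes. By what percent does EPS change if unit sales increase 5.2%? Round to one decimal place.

Total contribution margin = 132,560 × £106.76 = £14,152,105.60.
EBIT = £14,152,105.60 − £7,486,300 = £6,665,805.60.
Interest = £3,838,800.00, so EBIT − I = £2,827,005.60.
DCL = total CM / (EBIT − I) = £14,152,105.60 / £2,827,005.60 = 5.0060.
EPS therefore changes by 5.0060 × (+5.2%) = +26.0%.

+26.0%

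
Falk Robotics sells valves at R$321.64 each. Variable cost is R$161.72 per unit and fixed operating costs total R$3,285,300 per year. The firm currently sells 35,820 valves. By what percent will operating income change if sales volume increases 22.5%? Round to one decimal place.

+52.8%

Contribution at this volume is 35,820 × R$159.92 = R$5,728,334.40.
EBIT = R$5,728,334.40 − R$3,285,300 = R$2,443,034.40.
DOL = contribution ÷ EBIT = R$5,728,334.40 ÷ R$2,443,034.40 = 2.3448.
%ΔEBIT = DOL × %ΔSales = 2.3448 × +22.5% = +52.8%.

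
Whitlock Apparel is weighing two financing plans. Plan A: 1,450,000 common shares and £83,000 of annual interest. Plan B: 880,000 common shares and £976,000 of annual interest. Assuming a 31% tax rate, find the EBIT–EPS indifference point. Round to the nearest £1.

£2,354,667

At indifference, (EBIT − 83,000)(1 − t)/1,450,000 = (EBIT − 976,000)(1 − t)/880,000.
The (1 − t) factor cancels: (EBIT − 83,000) × 880,000 = (EBIT − 976,000) × 1,450,000.
EBIT × (1,450,000 − 880,000) = 976,000 × 1,450,000 − 83,000 × 880,000 = 1,342,160,000,000, so EBIT = 1,342,160,000,000 ÷ 570,000 = 2,354,666.67.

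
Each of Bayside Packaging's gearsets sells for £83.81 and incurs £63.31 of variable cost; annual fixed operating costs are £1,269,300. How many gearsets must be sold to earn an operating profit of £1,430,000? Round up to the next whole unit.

131,674 gearsets

Unit CM = price − variable cost = £83.81 − £63.31 = £20.50.
Need Q such that Q × £20.50 − £1,269,300 = £1,430,000, i.e. Q = £2,699,300 / £20.50 = 131,673.17 → 131,674.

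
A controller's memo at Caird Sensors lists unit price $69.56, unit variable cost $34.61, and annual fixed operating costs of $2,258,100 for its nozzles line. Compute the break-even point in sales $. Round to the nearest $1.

CM per unit = $69.56 − $34.61 = $34.95; CM ratio = $34.95 / $69.56 = 0.5024.
Break-even revenue = fixed costs × price ÷ CM = $2,258,100 × $69.56 ÷ $34.95 = $4,494,233.

$4,494,233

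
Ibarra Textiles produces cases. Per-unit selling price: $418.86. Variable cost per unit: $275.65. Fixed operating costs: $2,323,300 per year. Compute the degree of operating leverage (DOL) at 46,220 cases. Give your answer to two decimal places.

Contribution at this volume is 46,220 × $143.21 = $6,619,166.20.
EBIT = $6,619,166.20 − $2,323,300 = $4,295,866.20.
So DOL = total CM / EBIT = $6,619,166.20 / $4,295,866.20 = 1.5408.

1.54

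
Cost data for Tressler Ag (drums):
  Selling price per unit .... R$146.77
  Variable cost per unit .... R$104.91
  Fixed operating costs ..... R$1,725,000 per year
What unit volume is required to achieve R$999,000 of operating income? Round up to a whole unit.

65,075 drums

Unit CM = price − variable cost = R$146.77 − R$104.91 = R$41.86.
Required volume = (fixed costs + target profit) ÷ CM = (R$1,725,000 + R$999,000) ÷ R$41.86 = 65,074.06, so 65,075 drums.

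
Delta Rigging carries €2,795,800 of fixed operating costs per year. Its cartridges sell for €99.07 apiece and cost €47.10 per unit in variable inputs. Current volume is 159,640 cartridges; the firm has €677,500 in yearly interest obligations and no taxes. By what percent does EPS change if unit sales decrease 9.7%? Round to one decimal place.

-16.7%

Contribution at this volume is 159,640 × €51.97 = €8,296,490.80.
EBIT = €8,296,490.80 − €2,795,800 = €5,500,690.80.
Interest = €677,500.00, so EBIT − I = €4,823,190.80.
Degree of combined leverage = contribution ÷ (EBIT − I) = €8,296,490.80 ÷ €4,823,190.80 = 1.7201.
%ΔEPS = DCL × %ΔSales = 1.7201 × -9.7% = -16.7%.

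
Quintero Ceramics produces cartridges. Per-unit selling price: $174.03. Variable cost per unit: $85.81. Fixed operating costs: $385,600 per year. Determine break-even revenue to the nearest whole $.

$760,666

Contribution margin per unit = $174.03 − $85.81 = $88.22, a CM ratio of $88.22 ÷ $174.03 = 0.5069.
Break-even sales = FC ÷ CM ratio = $385,600 × $174.03 / $88.22 = $760,666.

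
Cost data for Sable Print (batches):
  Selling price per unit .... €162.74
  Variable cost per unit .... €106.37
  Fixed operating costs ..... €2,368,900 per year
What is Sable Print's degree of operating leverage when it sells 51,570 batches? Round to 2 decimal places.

At 51,570 units, contribution = 51,570 × €56.37 = €2,907,000.90.
EBIT = €2,907,000.90 − €2,368,900 = €538,100.90.
Degree of operating leverage = €2,907,000.90 / €538,100.90 = 5.4023.

5.40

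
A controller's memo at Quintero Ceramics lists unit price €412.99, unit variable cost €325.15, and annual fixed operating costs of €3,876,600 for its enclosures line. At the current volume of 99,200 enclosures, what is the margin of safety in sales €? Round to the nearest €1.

Contribution margin per unit = €412.99 − €325.15 = €87.84. Break-even units = €3,876,600 ÷ €87.84 = 44,132.51; break-even revenue = 44,132.51 × €412.99 = €18,226,286.82.
Actual sales revenue = 99,200 × €412.99 = €40,968,608.00.
Margin of safety = €40,968,608.00 − €18,226,286.82 = €22,742,321.

€22,742,321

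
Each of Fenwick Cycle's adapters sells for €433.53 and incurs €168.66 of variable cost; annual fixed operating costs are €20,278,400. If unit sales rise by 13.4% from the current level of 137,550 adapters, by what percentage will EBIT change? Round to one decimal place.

+30.2%

Contribution at this volume is 137,550 × €264.87 = €36,432,868.50.
Subtracting fixed costs: EBIT = €36,432,868.50 − €20,278,400 = €16,154,468.50.
Degree of operating leverage = €36,432,868.50 / €16,154,468.50 = 2.2553.
Operating income changes by 2.2553 × +13.4% = +30.2%.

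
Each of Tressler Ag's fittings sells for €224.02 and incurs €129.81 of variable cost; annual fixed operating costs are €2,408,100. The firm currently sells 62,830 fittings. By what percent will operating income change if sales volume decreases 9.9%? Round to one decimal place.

-16.7%

At 62,830 units, contribution = 62,830 × €94.21 = €5,919,214.30.
Subtracting fixed costs: EBIT = €5,919,214.30 − €2,408,100 = €3,511,114.30.
Degree of operating leverage = €5,919,214.30 / €3,511,114.30 = 1.6859.
Operating income changes by 1.6859 × -9.9% = -16.7%.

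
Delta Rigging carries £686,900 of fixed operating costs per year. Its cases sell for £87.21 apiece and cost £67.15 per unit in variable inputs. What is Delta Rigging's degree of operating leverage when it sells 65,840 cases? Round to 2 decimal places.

Total contribution margin = 65,840 × £20.06 = £1,320,750.40.
Subtracting fixed costs: EBIT = £1,320,750.40 − £686,900 = £633,850.40.
Degree of operating leverage = £1,320,750.40 / £633,850.40 = 2.0837.

2.08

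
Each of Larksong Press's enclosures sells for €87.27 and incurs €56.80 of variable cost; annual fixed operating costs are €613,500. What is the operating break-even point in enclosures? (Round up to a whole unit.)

Unit CM = price − variable cost = €87.27 − €56.80 = €30.47.
Break-even Q = €613,500 / €30.47 = 20,134.56 → 20,135 enclosures.

20,135 enclosures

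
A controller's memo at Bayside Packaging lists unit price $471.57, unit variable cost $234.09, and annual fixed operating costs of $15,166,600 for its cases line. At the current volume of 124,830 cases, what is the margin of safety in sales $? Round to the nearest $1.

Contribution margin per unit = $471.57 − $234.09 = $237.48. Break-even units = $15,166,600 ÷ $237.48 = 63,864.75; break-even revenue = 63,864.75 × $471.57 = $30,116,698.51.
Actual sales revenue = 124,830 × $471.57 = $58,866,083.10.
Margin of safety = $58,866,083.10 − $30,116,698.51 = $28,749,385.

$28,749,385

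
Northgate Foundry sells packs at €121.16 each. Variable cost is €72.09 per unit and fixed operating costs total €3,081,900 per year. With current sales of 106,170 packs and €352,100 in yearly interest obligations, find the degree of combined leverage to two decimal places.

2.93

At 106,170 units, contribution = 106,170 × €49.07 = €5,209,761.90.
Subtracting fixed costs: EBIT = €5,209,761.90 − €3,081,900 = €2,127,861.90. Interest = €352,100.00.
DOL = €5,209,761.90 ÷ €2,127,861.90 = 2.4484; DFL = €2,127,861.90 ÷ €1,775,761.90 = 1.1983.
Combined leverage = 2.4484 × 1.1983 = 2.9339.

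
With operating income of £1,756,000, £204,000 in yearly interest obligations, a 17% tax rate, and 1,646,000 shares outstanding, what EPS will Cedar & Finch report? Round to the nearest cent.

Interest = £204,000.00, so EBT = £1,756,000 − £204,000.00 = £1,552,000.00.
After tax at 17%: net income = £1,552,000.00 × 0.83 = £1,288,160.00.
Per share: £1,288,160.00 / 1,646,000 shares = £0.78.

£0.78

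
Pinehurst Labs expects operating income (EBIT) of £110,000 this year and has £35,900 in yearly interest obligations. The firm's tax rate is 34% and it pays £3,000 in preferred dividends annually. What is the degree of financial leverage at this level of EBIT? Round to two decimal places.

Annual interest charges come to £35,900.00.
Preferred dividends grossed up pre-tax: £3,000 / (1 − 0.34) = £4,545.45.
DFL = EBIT ÷ [EBIT − I − D_p/(1−t)] = £110,000 ÷ [£110,000 − £35,900.00 − £4,545.45] = £110,000 ÷ £69,554.55 = 1.5815.

1.58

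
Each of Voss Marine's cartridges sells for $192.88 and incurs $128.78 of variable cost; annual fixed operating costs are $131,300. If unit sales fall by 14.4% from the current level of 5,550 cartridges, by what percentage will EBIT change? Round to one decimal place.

-22.8%

Total contribution margin = 5,550 × $64.10 = $355,755.00.
Subtracting fixed costs: EBIT = $355,755.00 − $131,300 = $224,455.00.
So DOL = total CM / EBIT = $355,755.00 / $224,455.00 = 1.5850.
So EBIT moves 1.5850 × (-14.4%) = -22.8%.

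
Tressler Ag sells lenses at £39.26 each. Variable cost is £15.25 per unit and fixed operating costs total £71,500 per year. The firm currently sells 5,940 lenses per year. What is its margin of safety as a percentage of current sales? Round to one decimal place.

49.9%

Each unit contributes £39.26 − £15.25 = £24.01. Break-even units = £71,500 ÷ £24.01 = 2,977.93; break-even revenue = 2,977.93 × £39.26 = £116,913.37.
Actual sales revenue = 5,940 × £39.26 = £233,204.40.
Margin of safety = (£233,204.40 − £116,913.37) ÷ £233,204.40 = 49.9%.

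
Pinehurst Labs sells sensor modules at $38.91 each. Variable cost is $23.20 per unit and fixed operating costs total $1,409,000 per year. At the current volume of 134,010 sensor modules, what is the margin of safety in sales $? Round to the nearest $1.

$1,724,565

Unit CM = price − variable cost = $38.91 − $23.20 = $15.71. Break-even units = $1,409,000 ÷ $15.71 = 89,688.10; break-even revenue = 89,688.10 × $38.91 = $3,489,763.84.
Actual sales revenue = 134,010 × $38.91 = $5,214,329.10.
Margin of safety = $5,214,329.10 − $3,489,763.84 = $1,724,565.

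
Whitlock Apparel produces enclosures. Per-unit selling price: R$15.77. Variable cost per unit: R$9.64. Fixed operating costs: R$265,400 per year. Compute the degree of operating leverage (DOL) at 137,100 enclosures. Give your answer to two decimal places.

Contribution at this volume is 137,100 × R$6.13 = R$840,423.00.
Operating income = contribution − fixed costs = R$840,423.00 − R$265,400 = R$575,023.00.
DOL = contribution ÷ EBIT = R$840,423.00 ÷ R$575,023.00 = 1.4615.

1.46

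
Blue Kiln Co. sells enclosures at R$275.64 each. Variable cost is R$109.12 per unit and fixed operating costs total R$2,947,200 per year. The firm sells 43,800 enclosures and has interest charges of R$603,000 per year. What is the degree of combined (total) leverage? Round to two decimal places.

1.95

Total contribution margin = 43,800 × R$166.52 = R$7,293,576.00.
EBIT = R$7,293,576.00 − R$2,947,200 = R$4,346,376.00. Interest = R$603,000.00, so EBIT − I = R$3,743,376.00.
DCL = contribution ÷ (EBIT − I) = R$7,293,576.00 ÷ R$3,743,376.00 = 1.9484.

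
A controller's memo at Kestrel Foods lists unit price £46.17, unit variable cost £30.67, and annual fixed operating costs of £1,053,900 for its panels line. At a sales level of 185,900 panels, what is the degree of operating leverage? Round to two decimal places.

Total contribution margin = 185,900 × £15.50 = £2,881,450.00.
Subtracting fixed costs: EBIT = £2,881,450.00 − £1,053,900 = £1,827,550.00.
DOL = contribution ÷ EBIT = £2,881,450.00 ÷ £1,827,550.00 = 1.5767.

1.58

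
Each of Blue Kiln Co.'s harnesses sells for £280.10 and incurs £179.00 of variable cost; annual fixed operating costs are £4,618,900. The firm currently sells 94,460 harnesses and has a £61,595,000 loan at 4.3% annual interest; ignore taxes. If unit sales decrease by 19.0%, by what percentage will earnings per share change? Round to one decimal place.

Total contribution margin = 94,460 × £101.10 = £9,549,906.00.
Subtracting fixed costs: EBIT = £9,549,906.00 − £4,618,900 = £4,931,006.00.
After interest of £2,648,585.00, pre-tax earnings = £2,282,421.00.
Degree of combined leverage = contribution ÷ (EBIT − I) = £9,549,906.00 ÷ £2,282,421.00 = 4.1841.
%ΔEPS = DCL × %ΔSales = 4.1841 × -19.0% = -79.5%.

-79.5%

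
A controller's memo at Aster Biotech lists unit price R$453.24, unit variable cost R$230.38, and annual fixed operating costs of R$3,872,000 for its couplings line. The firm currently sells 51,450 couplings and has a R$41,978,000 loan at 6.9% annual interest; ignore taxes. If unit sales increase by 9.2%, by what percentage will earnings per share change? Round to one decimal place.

+22.5%

Contribution at this volume is 51,450 × R$222.86 = R$11,466,147.00.
Operating income = contribution − fixed costs = R$11,466,147.00 − R$3,872,000 = R$7,594,147.00.
After interest of R$2,896,482.00, pre-tax earnings = R$4,697,665.00.
DCL = total CM / (EBIT − I) = R$11,466,147.00 / R$4,697,665.00 = 2.4408.
EPS therefore changes by 2.4408 × (+9.2%) = +22.5%.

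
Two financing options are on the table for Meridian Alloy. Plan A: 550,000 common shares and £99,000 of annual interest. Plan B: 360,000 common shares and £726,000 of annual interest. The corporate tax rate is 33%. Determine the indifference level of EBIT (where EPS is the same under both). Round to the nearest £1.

£1,914,000

Set EPS_A = EPS_B: (EBIT − £99,000)(1 − 0.33) ÷ 550,000 = (EBIT − £726,000)(1 − 0.33) ÷ 360,000.
Cancelling (1 − t) and cross-multiplying: 360,000·(EBIT − 99,000) = 550,000·(EBIT − 726,000).
Solving, EBIT = (726,000·550,000 − 99,000·360,000) / (550,000 − 360,000) = 363,660,000,000 / 190,000 = 1,914,000.00.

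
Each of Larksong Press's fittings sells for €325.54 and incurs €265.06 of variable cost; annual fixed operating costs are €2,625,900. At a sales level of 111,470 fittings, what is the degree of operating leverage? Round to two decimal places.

1.64

Contribution at this volume is 111,470 × €60.48 = €6,741,705.60.
EBIT = €6,741,705.60 − €2,625,900 = €4,115,805.60.
Degree of operating leverage = €6,741,705.60 / €4,115,805.60 = 1.6380.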